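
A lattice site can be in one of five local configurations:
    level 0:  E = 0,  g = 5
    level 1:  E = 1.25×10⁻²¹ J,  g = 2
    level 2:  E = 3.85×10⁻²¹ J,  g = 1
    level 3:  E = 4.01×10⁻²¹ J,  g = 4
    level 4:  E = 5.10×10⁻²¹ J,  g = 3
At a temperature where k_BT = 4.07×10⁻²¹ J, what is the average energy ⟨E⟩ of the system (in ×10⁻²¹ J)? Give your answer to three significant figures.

Eᵢ/kT = 0, 0.30713, 0.94595, 0.98526, 1.2531.
Z = Σ gᵢe^(−Eᵢ/kT) = 5·e^(−0) + 2·e^(−0.30713) + 1·e^(−0.94595) + 4·e^(−0.98526) + 3·e^(−1.2531) = 5.0000 + 1.4711 + 0.38831 + 1.4934 + 0.85685 = 9.2097.
⟨E⟩ = Σ Eᵢ gᵢe^(−Eᵢ/kT) / Z = (0·5.0000 + 1.25·1.4711 + 3.85·0.38831 + 4.01·1.4934 + 5.10·0.85685) / 9.2097 = 1.49 ×10⁻²¹ J.

1.49 ×10⁻²¹ J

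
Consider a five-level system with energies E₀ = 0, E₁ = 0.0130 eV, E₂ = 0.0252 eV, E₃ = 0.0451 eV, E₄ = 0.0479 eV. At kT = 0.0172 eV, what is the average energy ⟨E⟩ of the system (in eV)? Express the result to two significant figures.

0.0099 eV

Eᵢ/kT = 0, 0.7558, 1.465, 2.622, 2.785.
Z = Σ e^(−Eᵢ/kT) = e^(−0) + e^(−0.7558) + e^(−1.465) + e^(−2.622) + e^(−2.785) = 1.000 + 0.4696 + 0.2311 + 0.07266 + 0.06173 = 1.835.
⟨E⟩ = Σ Eᵢ e^(−Eᵢ/kT) / Z = (0·1.000 + 0.0130·0.4696 + 0.0252·0.2311 + 0.0451·0.07266 + 0.0479·0.06173) / 1.835 = 0.0099 eV.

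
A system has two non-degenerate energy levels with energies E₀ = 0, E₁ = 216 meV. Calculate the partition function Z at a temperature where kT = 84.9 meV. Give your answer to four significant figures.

Eᵢ/kT = 0, 2.54417.
Z = Σ e^(−Eᵢ/kT) = e^(−0) + e^(−2.54417) = 1.00000 + 0.0785382 = 1.07854.

Z = 1.079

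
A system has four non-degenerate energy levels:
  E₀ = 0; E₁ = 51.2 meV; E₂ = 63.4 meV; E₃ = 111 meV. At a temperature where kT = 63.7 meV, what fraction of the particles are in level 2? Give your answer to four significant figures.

Eᵢ/kT = 0, 0.803768, 0.995290, 1.74254.
Z = Σ e^(−Eᵢ/kT) = e^(−0) + e^(−0.803768) + e^(−0.995290) + e^(−1.74254) = 1.00000 + 0.447639 + 0.369616 + 0.175075 = 1.99233.
P₂ = e^(−E₂/kT) / Z = 0.369616/1.99233 = 0.1855.

0.1855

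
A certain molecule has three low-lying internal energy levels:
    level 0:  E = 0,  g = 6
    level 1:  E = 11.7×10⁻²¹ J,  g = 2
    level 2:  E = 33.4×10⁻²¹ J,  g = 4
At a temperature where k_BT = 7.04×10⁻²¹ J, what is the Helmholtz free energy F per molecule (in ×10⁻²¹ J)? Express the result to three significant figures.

Eᵢ/kT = 0, 1.6619, 4.7443.
Z = Σ gᵢe^(−Eᵢ/kT) = 6·e^(−0) + 2·e^(−1.6619) + 4·e^(−4.7443) = 6.0000 + 0.37956 + 0.034805 = 6.4144.
F = −kT ln Z = −7.04 × ln(6.4144) = −7.04 × 1.8585 = -13.1 ×10⁻²¹ J.

-13.1 ×10⁻²¹ J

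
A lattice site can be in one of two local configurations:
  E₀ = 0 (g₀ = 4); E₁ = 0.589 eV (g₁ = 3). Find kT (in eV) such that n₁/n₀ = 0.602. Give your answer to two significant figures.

n₁/n₀ = (g₁/g₀) exp[−(E₁−E₀)/kT] = 0.602.
⇒ (E₁−E₀)/kT = ln((3/4)/0.602) = ln(1.246) = 0.2199.
kT = 0.589 eV / 0.2199 = 2.7 eV.

2.7 eV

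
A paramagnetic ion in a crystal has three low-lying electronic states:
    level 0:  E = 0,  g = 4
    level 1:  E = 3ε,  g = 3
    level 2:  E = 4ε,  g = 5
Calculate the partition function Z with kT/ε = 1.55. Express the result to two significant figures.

Eᵢ/kT = 0, 1.935, 2.581.
Z = Σ gᵢe^(−Eᵢ/kT) = 4·e^(−0) + 3·e^(−1.935) + 5·e^(−2.581) = 4.000 + 0.4333 + 0.3785 = 4.812.

Z = 4.8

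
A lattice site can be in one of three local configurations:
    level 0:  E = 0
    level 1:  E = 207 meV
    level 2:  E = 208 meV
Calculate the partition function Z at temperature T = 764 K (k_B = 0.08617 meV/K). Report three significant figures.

Z = 1.09

k_BT = 0.08617 × 764 K = 65.834 meV.
Eᵢ/kT = 0, 3.1443, 3.1595.
Z = Σ e^(−Eᵢ/kT) = e^(−0) + e^(−3.1443) + e^(−3.1595) = 1.0000 + 0.043097 + 0.042447 = 1.0855.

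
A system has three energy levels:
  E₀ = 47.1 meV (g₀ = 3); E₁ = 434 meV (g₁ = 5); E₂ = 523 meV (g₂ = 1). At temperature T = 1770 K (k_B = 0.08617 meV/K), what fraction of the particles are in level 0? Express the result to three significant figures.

k_BT = 0.08617 × 1770 K = 152.52 meV.
Eᵢ/kT = 0.30881, 2.8455, 3.4291.
Z = Σ gᵢe^(−Eᵢ/kT) = 3·e^(−0.30881) + 5·e^(−2.8455) + 1·e^(−3.4291) = 2.2030 + 0.29053 + 0.032416 = 2.5259.
P₀ = g₀ e^(−E₀/kT) / Z = 2.2030/2.5259 = 0.872.

0.872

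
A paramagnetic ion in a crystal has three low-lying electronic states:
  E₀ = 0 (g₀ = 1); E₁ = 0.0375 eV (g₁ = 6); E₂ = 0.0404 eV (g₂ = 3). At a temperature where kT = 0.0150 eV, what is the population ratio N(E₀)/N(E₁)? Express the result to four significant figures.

n₀/n₁ = (g₀/g₁) exp[−(E₀−E₁)/kT] = (1/6) × exp(−(-0.0375 eV)/(0.0150 eV)) = (1/6) × exp(2.50000) = 2.030.

2.030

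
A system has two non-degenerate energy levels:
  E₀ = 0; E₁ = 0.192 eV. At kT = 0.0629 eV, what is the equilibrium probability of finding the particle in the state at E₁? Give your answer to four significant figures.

0.04511

Eᵢ/kT = 0, 3.05246.
Z = Σ e^(−Eᵢ/kT) = e^(−0) + e^(−3.05246) = 1.00000 + 0.0472426 = 1.04724.
P₁ = e^(−E₁/kT) / Z = 0.0472426/1.04724 = 0.04511.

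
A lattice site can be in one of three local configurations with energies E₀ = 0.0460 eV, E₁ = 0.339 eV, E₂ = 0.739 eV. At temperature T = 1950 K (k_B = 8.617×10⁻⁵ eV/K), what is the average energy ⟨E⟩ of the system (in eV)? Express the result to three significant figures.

0.0984 eV

k_BT = 8.617×10⁻⁵ × 1950 K = 0.16803 eV.
Eᵢ/kT = 0.27376, 2.0175, 4.3980.
Z = Σ e^(−Eᵢ/kT) = e^(−0.27376) + e^(−2.0175) + e^(−4.3980) = 0.76051 + 0.13299 + 0.012302 = 0.90580.
⟨E⟩ = Σ Eᵢ e^(−Eᵢ/kT) / Z = (0.0460·0.76051 + 0.339·0.13299 + 0.739·0.012302) / 0.90580 = 0.0984 eV.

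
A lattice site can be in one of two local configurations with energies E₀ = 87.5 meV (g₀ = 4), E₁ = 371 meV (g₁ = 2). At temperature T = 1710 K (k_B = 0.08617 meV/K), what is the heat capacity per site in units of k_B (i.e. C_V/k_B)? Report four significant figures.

k_BT = 0.08617 × 1710 K = 147.351 meV.
Eᵢ/kT = 0.593820, 2.51780.
Z = Σ gᵢe^(−Eᵢ/kT) = 4·e^(−0.593820) + 2·e^(−2.51780) = 2.20886 + 0.161274 = 2.37013.
⟨E⟩ = 106.791 meV, ⟨E²⟩ = 16501.0 meV².
C_V/k_B = (⟨E²⟩ − ⟨E⟩²)/(kT)² = (16501.0 − 11404.3)/21712.3 = 0.2347.

0.2347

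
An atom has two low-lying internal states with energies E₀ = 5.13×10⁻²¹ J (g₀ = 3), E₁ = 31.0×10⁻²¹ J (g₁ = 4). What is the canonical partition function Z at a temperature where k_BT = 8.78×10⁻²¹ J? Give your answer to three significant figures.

Eᵢ/kT = 0.58428, 3.5308.
Z = Σ gᵢe^(−Eᵢ/kT) = 3·e^(−0.58428) + 4·e^(−3.5308) = 1.6725 + 0.11713 = 1.7896.

Z = 1.79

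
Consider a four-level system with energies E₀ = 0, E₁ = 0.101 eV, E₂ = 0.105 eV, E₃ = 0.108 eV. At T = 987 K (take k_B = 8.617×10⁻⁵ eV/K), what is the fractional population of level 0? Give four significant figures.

k_BT = 8.617×10⁻⁵ × 987 K = 0.0850498 eV.
Eᵢ/kT = 0, 1.18754, 1.23457, 1.26984.
Z = Σ e^(−Eᵢ/kT) = e^(−0) + e^(−1.18754) + e^(−1.23457) + e^(−1.26984) = 1.00000 + 0.304971 + 0.290960 + 0.280877 = 1.87681.
P₀ = e^(−E₀/kT) / Z = 1.00000/1.87681 = 0.5328.

0.5328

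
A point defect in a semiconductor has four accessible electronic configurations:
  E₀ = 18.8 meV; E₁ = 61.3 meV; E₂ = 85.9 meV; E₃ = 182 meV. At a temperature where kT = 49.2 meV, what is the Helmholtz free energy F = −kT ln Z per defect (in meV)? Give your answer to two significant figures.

-7.7 meV

Eᵢ/kT = 0.3821, 1.246, 1.746, 3.699.
Z = Σ e^(−Eᵢ/kT) = e^(−0.3821) + e^(−1.246) + e^(−1.746) + e^(−3.699) = 0.6824 + 0.2877 + 0.1745 + 0.02475 = 1.169.
F = −kT ln Z = −49.2 × ln(1.169) = −49.2 × 0.1561 = -7.7 meV.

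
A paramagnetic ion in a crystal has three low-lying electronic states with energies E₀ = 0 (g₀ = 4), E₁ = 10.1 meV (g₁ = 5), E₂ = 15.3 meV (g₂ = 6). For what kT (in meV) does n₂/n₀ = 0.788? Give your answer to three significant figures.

23.8 meV

n₂/n₀ = (g₂/g₀) exp[−(E₂−E₀)/kT] = 0.788.
⇒ (E₂−E₀)/kT = ln((6/4)/0.788) = ln(1.9036) = 0.64375.
kT = 15.3 meV / 0.64375 = 23.8 meV.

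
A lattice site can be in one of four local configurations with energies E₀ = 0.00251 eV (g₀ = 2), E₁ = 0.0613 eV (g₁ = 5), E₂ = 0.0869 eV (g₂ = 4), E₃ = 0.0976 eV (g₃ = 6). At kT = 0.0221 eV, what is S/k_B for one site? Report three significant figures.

Eᵢ/kT = 0.11357, 2.7738, 3.9321, 4.4163.
Z = Σ gᵢe^(−Eᵢ/kT) = 2·e^(−0.11357) + 5·e^(−2.7738) + 4·e^(−3.9321) + 6·e^(−4.4163) = 1.7853 + 0.31212 + 0.078410 + 0.072473 = 2.2483.
⟨E⟩ = Σ EᵢPᵢ = 0.016680 eV.
S/k_B = ln Z + ⟨E⟩/kT = ln(2.2483) + 0.016680/0.0221 = 0.81017 + 0.75475 = 1.56.

1.56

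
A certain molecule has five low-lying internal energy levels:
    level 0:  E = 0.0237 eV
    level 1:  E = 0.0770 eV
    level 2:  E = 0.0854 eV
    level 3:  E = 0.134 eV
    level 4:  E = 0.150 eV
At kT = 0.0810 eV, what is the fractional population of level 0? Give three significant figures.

Eᵢ/kT = 0.29259, 0.95062, 1.0543, 1.6543, 1.8519.
Z = Σ e^(−Eᵢ/kT) = e^(−0.29259) + e^(−0.95062) + e^(−1.0543) + e^(−1.6543) + e^(−1.8519) = 0.74633 + 0.38650 + 0.34844 + 0.19123 + 0.15694 = 1.8294.
P₀ = e^(−E₀/kT) / Z = 0.74633/1.8294 = 0.408.

0.408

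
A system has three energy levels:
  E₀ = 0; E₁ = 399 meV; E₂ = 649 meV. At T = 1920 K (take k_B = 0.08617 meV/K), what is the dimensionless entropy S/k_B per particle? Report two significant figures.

0.37

k_BT = 0.08617 × 1920 K = 165.4 meV.
Eᵢ/kT = 0, 2.412, 3.924.
Z = Σ e^(−Eᵢ/kT) = e^(−0) + e^(−2.412) + e^(−3.924) = 1.000 + 0.08964 + 0.01976 = 1.109.
⟨E⟩ = Σ EᵢPᵢ = 43.81 meV.
S/k_B = ln Z + ⟨E⟩/kT = ln(1.109) + 43.81/165.4 = 0.1035 + 0.2649 = 0.37.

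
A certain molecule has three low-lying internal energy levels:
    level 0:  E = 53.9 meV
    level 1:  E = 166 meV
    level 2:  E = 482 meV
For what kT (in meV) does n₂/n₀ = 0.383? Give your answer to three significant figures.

n₂/n₀ = exp[−(E₂−E₀)/kT] = 0.383.
⇒ (E₂−E₀)/kT = ln(1/0.383) = ln(2.6110) = 0.95973.
kT = 428.1 meV / 0.95973 = 446 meV.

446 meV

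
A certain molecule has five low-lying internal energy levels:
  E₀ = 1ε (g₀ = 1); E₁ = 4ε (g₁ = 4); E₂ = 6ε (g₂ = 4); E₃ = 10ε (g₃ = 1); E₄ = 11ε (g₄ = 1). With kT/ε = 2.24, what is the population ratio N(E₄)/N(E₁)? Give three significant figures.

0.0110

n₄/n₁ = (g₄/g₁) exp[−(E₄−E₁)/kT] = (1/4) × exp(−(7ε)/(2.24ε)) = (1/4) × exp(-3.1250) = 0.0110.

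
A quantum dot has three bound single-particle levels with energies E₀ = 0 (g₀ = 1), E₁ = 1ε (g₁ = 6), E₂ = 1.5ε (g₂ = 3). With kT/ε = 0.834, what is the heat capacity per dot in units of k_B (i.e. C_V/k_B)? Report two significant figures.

Eᵢ/kT = 0, 1.199, 1.799.
Z = Σ gᵢe^(−Eᵢ/kT) = 1·e^(−0) + 6·e^(−1.199) + 3·e^(−1.799) = 1.000 + 1.809 + 0.4964 = 3.305.
⟨E⟩ = 0.7726 ε, ⟨E²⟩ = 0.8853 ε².
C_V/k_B = (⟨E²⟩ − ⟨E⟩²)/(kT)² = (0.8853 − 0.5969)/0.6956 = 0.41.

0.41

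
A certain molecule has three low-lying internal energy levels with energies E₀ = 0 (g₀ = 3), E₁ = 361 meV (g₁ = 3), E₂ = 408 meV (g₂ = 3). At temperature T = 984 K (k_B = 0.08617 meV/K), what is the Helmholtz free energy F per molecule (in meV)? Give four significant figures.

k_BT = 0.08617 × 984 K = 84.7913 meV.
Eᵢ/kT = 0, 4.25751, 4.81181.
Z = Σ gᵢe^(−Eᵢ/kT) = 3·e^(−0) + 3·e^(−4.25751) + 3·e^(−4.81181) = 3.00000 + 0.0424725 + 0.0243994 = 3.06687.
F = −kT ln Z = −84.7913 × ln(3.06687) = −84.7913 × 1.12066 = -95.02 meV.

-95.02 meV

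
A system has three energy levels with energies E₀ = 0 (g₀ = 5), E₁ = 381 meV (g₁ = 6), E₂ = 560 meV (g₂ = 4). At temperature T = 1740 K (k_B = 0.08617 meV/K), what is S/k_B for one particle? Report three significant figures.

k_BT = 0.08617 × 1740 K = 149.94 meV.
Eᵢ/kT = 0, 2.5410, 3.7348.
Z = Σ gᵢe^(−Eᵢ/kT) = 5·e^(−0) + 6·e^(−2.5410) + 4·e^(−3.7348) = 5.0000 + 0.47273 + 0.095512 = 5.5682.
⟨E⟩ = Σ EᵢPᵢ = 41.952 meV.
S/k_B = ln Z + ⟨E⟩/kT = ln(5.5682) + 41.952/149.94 = 1.7171 + 0.27979 = 2.00.

2.00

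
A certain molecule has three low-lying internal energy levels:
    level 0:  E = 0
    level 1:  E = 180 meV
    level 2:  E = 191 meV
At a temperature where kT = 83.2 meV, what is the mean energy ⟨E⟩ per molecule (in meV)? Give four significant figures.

32.84 meV

Eᵢ/kT = 0, 2.16346, 2.29567.
Z = Σ e^(−Eᵢ/kT) = e^(−0) + e^(−2.16346) + e^(−2.29567) = 1.00000 + 0.114927 + 0.100694 = 1.21562.
⟨E⟩ = Σ Eᵢ e^(−Eᵢ/kT) / Z = (0·1.00000 + 180·0.114927 + 191·0.100694) / 1.21562 = 32.84 meV.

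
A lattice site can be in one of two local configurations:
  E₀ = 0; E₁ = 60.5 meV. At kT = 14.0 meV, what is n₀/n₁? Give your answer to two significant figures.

75

n₀/n₁ = exp[−(E₀−E₁)/kT] = exp(−(-60.5 meV)/(14.0 meV)) = exp(4.321) = 75.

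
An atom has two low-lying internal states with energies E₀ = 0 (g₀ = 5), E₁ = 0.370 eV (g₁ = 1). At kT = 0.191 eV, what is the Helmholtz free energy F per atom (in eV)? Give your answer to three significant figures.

Eᵢ/kT = 0, 1.9372.
Z = Σ gᵢe^(−Eᵢ/kT) = 5·e^(−0) + 1·e^(−1.9372) = 5.0000 + 0.14411 = 5.1441.
F = −kT ln Z = −0.191 × ln(5.1441) = −0.191 × 1.6379 = -0.313 eV.

-0.313 eV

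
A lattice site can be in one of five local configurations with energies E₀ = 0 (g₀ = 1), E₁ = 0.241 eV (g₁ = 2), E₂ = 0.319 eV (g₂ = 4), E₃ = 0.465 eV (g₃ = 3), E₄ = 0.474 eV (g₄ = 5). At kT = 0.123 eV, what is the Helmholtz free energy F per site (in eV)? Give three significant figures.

Eᵢ/kT = 0, 1.9593, 2.5935, 3.7805, 3.8537.
Z = Σ gᵢe^(−Eᵢ/kT) = 1·e^(−0) + 2·e^(−1.9593) + 4·e^(−2.5935) + 3·e^(−3.7805) + 5·e^(−3.8537) = 1.0000 + 0.28191 + 0.29903 + 0.068434 + 0.10601 = 1.7554.
F = −kT ln Z = −0.123 × ln(1.7554) = −0.123 × 0.56270 = -0.0692 eV.

-0.0692 eV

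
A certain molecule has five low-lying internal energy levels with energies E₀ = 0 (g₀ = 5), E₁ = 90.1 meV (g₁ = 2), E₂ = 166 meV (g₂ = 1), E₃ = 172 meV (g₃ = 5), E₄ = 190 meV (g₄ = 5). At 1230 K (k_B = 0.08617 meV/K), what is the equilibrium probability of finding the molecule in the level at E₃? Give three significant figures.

k_BT = 0.08617 × 1230 K = 105.99 meV.
Eᵢ/kT = 0, 0.85008, 1.5662, 1.6228, 1.7926.
Z = Σ gᵢe^(−Eᵢ/kT) = 5·e^(−0) + 2·e^(−0.85008) + 1·e^(−1.5662) + 5·e^(−1.6228) + 5·e^(−1.7926) = 5.0000 + 0.85476 + 0.20884 + 0.98673 + 0.83263 = 7.8830.
P₃ = g₃ e^(−E₃/kT) / Z = 0.98673/7.8830 = 0.125.

0.125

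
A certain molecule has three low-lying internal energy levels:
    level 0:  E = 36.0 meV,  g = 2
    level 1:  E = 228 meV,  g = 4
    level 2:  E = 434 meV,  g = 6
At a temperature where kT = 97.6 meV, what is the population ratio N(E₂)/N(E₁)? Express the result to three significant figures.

n₂/n₁ = (g₂/g₁) exp[−(E₂−E₁)/kT] = (6/4) × exp(−(206 meV)/(97.6 meV)) = (6/4) × exp(-2.1107) = 0.182.

0.182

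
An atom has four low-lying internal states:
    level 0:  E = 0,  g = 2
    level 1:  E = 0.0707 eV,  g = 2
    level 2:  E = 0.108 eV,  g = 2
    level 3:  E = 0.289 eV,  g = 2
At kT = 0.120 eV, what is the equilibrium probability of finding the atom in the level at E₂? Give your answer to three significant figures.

Eᵢ/kT = 0, 0.58917, 0.90000, 2.4083.
Z = Σ gᵢe^(−Eᵢ/kT) = 2·e^(−0) + 2·e^(−0.58917) + 2·e^(−0.90000) + 2·e^(−2.4083) = 2.0000 + 1.1096 + 0.81314 + 0.17994 = 4.1027.
P₂ = g₂ e^(−E₂/kT) / Z = 0.81314/4.1027 = 0.198.

0.198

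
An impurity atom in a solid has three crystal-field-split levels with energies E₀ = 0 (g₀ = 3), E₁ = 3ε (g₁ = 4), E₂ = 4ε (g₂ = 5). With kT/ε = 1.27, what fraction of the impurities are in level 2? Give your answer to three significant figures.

0.0597

Eᵢ/kT = 0, 2.3622, 3.1496.
Z = Σ gᵢe^(−Eᵢ/kT) = 3·e^(−0) + 4·e^(−2.3622) + 5·e^(−3.1496) = 3.0000 + 0.37685 + 0.21435 = 3.5912.
P₂ = g₂ e^(−E₂/kT) / Z = 0.21435/3.5912 = 0.0597.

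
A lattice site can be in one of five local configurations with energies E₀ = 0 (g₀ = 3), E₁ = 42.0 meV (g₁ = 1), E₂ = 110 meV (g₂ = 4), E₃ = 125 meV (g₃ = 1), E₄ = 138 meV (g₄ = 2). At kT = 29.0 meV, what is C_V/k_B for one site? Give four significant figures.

Eᵢ/kT = 0, 1.44828, 3.79310, 4.31034, 4.75862.
Z = Σ gᵢe^(−Eᵢ/kT) = 3·e^(−0) + 1·e^(−1.44828) + 4·e^(−3.79310) + 1·e^(−4.31034) + 2·e^(−4.75862) = 3.00000 + 0.234974 + 0.0901027 + 0.0134290 + 0.0171549 = 3.35566.
⟨E⟩ = 7.10030 meV, ⟨E²⟩ = 608.304 meV².
C_V/k_B = (⟨E²⟩ − ⟨E⟩²)/(kT)² = (608.304 − 50.4143)/841.000 = 0.6634.

0.6634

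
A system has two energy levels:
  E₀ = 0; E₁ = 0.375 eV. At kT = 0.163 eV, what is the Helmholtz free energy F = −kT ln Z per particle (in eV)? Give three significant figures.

Eᵢ/kT = 0, 2.3006.
Z = Σ e^(−Eᵢ/kT) = e^(−0) + e^(−2.3006) = 1.0000 + 0.10020 = 1.1002.
F = −kT ln Z = −0.163 × ln(1.1002) = −0.163 × 0.095492 = -0.0156 eV.

-0.0156 eV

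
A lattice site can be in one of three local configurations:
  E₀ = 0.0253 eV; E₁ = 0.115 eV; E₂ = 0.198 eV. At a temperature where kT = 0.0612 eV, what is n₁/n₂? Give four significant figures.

3.881

n₁/n₂ = exp[−(E₁−E₂)/kT] = exp(−(-0.083 eV)/(0.0612 eV)) = exp(1.35621) = 3.881.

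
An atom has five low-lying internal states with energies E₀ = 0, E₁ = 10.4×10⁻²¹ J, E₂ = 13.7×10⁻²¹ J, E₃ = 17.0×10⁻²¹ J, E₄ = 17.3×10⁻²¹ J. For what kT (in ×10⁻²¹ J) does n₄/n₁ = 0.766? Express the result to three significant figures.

25.9 ×10⁻²¹ J

n₄/n₁ = exp[−(E₄−E₁)/kT] = 0.766.
⇒ (E₄−E₁)/kT = ln(1/0.766) = ln(1.3055) = 0.26659.
kT = 6.9 ×10⁻²¹ J / 0.26659 = 25.9 ×10⁻²¹ J.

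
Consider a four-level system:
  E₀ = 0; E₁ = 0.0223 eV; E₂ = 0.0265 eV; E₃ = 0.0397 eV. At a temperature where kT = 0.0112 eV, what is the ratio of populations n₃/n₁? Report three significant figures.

n₃/n₁ = exp[−(E₃−E₁)/kT] = exp(−(0.0174 eV)/(0.0112 eV)) = exp(-1.5536) = 0.211.

0.211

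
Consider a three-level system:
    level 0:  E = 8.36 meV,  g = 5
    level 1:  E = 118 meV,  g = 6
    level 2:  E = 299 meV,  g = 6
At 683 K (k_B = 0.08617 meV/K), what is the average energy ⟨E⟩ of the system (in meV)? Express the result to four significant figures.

27.54 meV

k_BT = 0.08617 × 683 K = 58.8541 meV.
Eᵢ/kT = 0.142046, 2.00496, 5.08036.
Z = Σ gᵢe^(−Eᵢ/kT) = 5·e^(−0.142046) + 6·e^(−2.00496) + 6·e^(−5.08036) = 4.33791 + 0.807994 + 0.0373060 = 5.18321.
⟨E⟩ = Σ Eᵢ gᵢe^(−Eᵢ/kT) / Z = (8.36·4.33791 + 118·0.807994 + 299·0.0373060) / 5.18321 = 27.54 meV.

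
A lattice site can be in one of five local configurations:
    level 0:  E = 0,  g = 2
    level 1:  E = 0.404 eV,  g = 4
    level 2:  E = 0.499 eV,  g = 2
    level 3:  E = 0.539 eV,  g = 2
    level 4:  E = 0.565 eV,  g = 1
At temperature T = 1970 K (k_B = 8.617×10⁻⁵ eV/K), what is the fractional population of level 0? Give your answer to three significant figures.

k_BT = 8.617×10⁻⁵ × 1970 K = 0.16975 eV.
Eᵢ/kT = 0, 2.3800, 2.9396, 3.1753, 3.3284.
Z = Σ gᵢe^(−Eᵢ/kT) = 2·e^(−0) + 4·e^(−2.3800) + 2·e^(−2.9396) + 2·e^(−3.1753) + 1·e^(−3.3284) = 2.0000 + 0.37020 + 0.10577 + 0.083563 + 0.035850 = 2.5954.
P₀ = g₀ e^(−E₀/kT) / Z = 2.0000/2.5954 = 0.771.

0.771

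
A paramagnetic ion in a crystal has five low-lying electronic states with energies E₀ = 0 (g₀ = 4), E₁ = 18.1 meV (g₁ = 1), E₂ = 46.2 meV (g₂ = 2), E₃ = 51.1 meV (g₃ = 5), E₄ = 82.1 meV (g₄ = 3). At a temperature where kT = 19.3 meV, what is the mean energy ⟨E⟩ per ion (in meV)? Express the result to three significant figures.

Eᵢ/kT = 0, 0.93782, 2.3938, 2.6477, 4.2539.
Z = Σ gᵢe^(−Eᵢ/kT) = 4·e^(−0) + 1·e^(−0.93782) + 2·e^(−2.3938) + 5·e^(−2.6477) + 3·e^(−4.2539) = 4.0000 + 0.39148 + 0.18256 + 0.35407 + 0.042626 = 4.9707.
⟨E⟩ = Σ Eᵢ gᵢe^(−Eᵢ/kT) / Z = (0·4.0000 + 18.1·0.39148 + 46.2·0.18256 + 51.1·0.35407 + 82.1·0.042626) / 4.9707 = 7.47 meV.

7.47 meV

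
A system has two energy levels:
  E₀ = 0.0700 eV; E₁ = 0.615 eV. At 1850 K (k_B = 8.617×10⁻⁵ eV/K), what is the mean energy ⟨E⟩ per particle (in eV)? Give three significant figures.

k_BT = 8.617×10⁻⁵ × 1850 K = 0.15941 eV.
Eᵢ/kT = 0.43912, 3.8580.
Z = Σ e^(−Eᵢ/kT) = e^(−0.43912) + e^(−3.8580) = 0.64460 + 0.021110 = 0.66571.
⟨E⟩ = Σ Eᵢ e^(−Eᵢ/kT) / Z = (0.0700·0.64460 + 0.615·0.021110) / 0.66571 = 0.0873 eV.

0.0873 eV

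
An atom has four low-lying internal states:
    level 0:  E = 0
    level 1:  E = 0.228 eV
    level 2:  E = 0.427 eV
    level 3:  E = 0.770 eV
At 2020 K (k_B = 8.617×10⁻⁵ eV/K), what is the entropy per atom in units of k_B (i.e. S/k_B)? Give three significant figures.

k_BT = 8.617×10⁻⁵ × 2020 K = 0.17406 eV.
Eᵢ/kT = 0, 1.3099, 2.4532, 4.4238.
Z = Σ e^(−Eᵢ/kT) = e^(−0) + e^(−1.3099) + e^(−2.4532) + e^(−4.4238) = 1.0000 + 0.26985 + 0.086018 + 0.011989 = 1.3679.
⟨E⟩ = Σ EᵢPᵢ = 0.078578 eV.
S/k_B = ln Z + ⟨E⟩/kT = ln(1.3679) + 0.078578/0.17406 = 0.31328 + 0.45144 = 0.765.

0.765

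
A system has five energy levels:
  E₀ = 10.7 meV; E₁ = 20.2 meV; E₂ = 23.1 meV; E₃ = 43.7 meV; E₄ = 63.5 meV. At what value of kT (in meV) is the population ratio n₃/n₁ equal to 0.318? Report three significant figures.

20.5 meV

n₃/n₁ = exp[−(E₃−E₁)/kT] = 0.318.
⇒ (E₃−E₁)/kT = ln(1/0.318) = ln(3.1447) = 1.1457.
kT = 23.5 meV / 1.1457 = 20.5 meV.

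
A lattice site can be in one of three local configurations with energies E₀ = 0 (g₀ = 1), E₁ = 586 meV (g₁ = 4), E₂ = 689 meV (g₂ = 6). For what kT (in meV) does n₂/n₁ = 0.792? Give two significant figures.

160 meV

n₂/n₁ = (g₂/g₁) exp[−(E₂−E₁)/kT] = 0.792.
⇒ (E₂−E₁)/kT = ln((6/4)/0.792) = ln(1.894) = 0.6387.
kT = 103 meV / 0.6387 = 160 meV.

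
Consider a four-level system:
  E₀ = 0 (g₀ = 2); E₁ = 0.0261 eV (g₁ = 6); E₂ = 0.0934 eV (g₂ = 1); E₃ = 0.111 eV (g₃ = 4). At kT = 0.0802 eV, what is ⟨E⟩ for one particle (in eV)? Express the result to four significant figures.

0.03315 eV

Eᵢ/kT = 0, 0.325436, 1.16459, 1.38404.
Z = Σ gᵢe^(−Eᵢ/kT) = 2·e^(−0) + 6·e^(−0.325436) + 1·e^(−1.16459) + 4·e^(−1.38404) = 2.00000 + 4.33327 + 0.312051 + 1.00226 = 7.64758.
⟨E⟩ = Σ Eᵢ gᵢe^(−Eᵢ/kT) / Z = (0·2.00000 + 0.0261·4.33327 + 0.0934·0.312051 + 0.111·1.00226) / 7.64758 = 0.03315 eV.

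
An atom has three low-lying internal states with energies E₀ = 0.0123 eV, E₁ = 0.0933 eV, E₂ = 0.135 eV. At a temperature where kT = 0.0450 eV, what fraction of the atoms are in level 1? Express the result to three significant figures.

0.134

Eᵢ/kT = 0.27333, 2.0733, 3.0000.
Z = Σ e^(−Eᵢ/kT) = e^(−0.27333) + e^(−2.0733) + e^(−3.0000) = 0.76084 + 0.12577 + 0.049787 = 0.93640.
P₁ = e^(−E₁/kT) / Z = 0.12577/0.93640 = 0.134.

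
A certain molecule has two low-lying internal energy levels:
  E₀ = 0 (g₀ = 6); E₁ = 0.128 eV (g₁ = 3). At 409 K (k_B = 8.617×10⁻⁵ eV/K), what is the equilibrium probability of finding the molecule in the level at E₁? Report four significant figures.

0.01306

k_BT = 8.617×10⁻⁵ × 409 K = 0.0352435 eV.
Eᵢ/kT = 0, 3.63188.
Z = Σ gᵢe^(−Eᵢ/kT) = 6·e^(−0) + 3·e^(−3.63188) = 6.00000 + 0.0793991 = 6.07940.
P₁ = g₁ e^(−E₁/kT) / Z = 0.0793991/6.07940 = 0.01306.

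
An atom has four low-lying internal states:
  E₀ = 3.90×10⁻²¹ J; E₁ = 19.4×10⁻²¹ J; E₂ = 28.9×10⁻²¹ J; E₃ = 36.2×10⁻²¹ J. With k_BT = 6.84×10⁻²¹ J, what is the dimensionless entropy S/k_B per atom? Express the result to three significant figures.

0.456

Eᵢ/kT = 0.57018, 2.8363, 4.2251, 5.2924.
Z = Σ e^(−Eᵢ/kT) = e^(−0.57018) + e^(−2.8363) + e^(−4.2251) + e^(−5.2924) = 0.56542 + 0.058642 + 0.014624 + 0.0050297 = 0.64372.
⟨E⟩ = Σ EᵢPᵢ = 6.1323 ×10⁻²¹ J.
S/k_B = ln Z + ⟨E⟩/kT = ln(0.64372) + 6.1323/6.84 = -0.44049 + 0.89654 = 0.456.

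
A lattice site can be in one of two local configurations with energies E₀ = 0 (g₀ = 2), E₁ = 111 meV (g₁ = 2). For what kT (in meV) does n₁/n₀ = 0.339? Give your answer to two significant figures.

n₁/n₀ = (g₁/g₀) exp[−(E₁−E₀)/kT] = 0.339.
⇒ (E₁−E₀)/kT = ln((2/2)/0.339) = ln(2.950) = 1.082.
kT = 111 meV / 1.082 = 100 meV.

100 meV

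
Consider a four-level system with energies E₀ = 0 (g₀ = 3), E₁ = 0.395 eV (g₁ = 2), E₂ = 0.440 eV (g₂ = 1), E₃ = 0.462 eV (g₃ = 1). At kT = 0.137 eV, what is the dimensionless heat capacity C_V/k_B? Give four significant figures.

Eᵢ/kT = 0, 2.88321, 3.21168, 3.37226.
Z = Σ gᵢe^(−Eᵢ/kT) = 3·e^(−0) + 2·e^(−2.88321) + 1·e^(−3.21168) + 1·e^(−3.37226) = 3.00000 + 0.111910 + 0.0402889 + 0.0343120 = 3.18651.
⟨E⟩ = 0.0244103 eV, ⟨E²⟩ = 0.0102257 eV².
C_V/k_B = (⟨E²⟩ − ⟨E⟩²)/(kT)² = (0.0102257 − 0.000595863)/0.0187690 = 0.5131.

0.5131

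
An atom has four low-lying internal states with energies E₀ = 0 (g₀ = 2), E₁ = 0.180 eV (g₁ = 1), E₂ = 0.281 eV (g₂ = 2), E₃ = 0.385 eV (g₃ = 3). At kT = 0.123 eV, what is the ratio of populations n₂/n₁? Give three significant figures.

0.880

n₂/n₁ = (g₂/g₁) exp[−(E₂−E₁)/kT] = (2/1) × exp(−(0.101 eV)/(0.123 eV)) = (2/1) × exp(-0.82114) = 0.880.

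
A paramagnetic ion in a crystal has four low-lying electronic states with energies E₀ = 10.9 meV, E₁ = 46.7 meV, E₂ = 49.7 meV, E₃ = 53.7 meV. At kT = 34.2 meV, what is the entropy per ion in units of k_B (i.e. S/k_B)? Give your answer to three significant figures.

1.23

Eᵢ/kT = 0.31871, 1.3655, 1.4532, 1.5702.
Z = Σ e^(−Eᵢ/kT) = e^(−0.31871) + e^(−1.3655) + e^(−1.4532) + e^(−1.5702) = 0.72709 + 0.25525 + 0.23382 + 0.20800 = 1.4242.
⟨E⟩ = Σ EᵢPᵢ = 29.937 meV.
S/k_B = ln Z + ⟨E⟩/kT = ln(1.4242) + 29.937/34.2 = 0.35361 + 0.87535 = 1.23.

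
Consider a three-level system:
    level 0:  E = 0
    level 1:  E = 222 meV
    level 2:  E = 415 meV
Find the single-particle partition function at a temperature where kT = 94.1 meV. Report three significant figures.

Eᵢ/kT = 0, 2.3592, 4.4102.
Z = Σ e^(−Eᵢ/kT) = e^(−0) + e^(−2.3592) + e^(−4.4102) = 1.0000 + 0.094496 + 0.012153 = 1.1066.

Z = 1.11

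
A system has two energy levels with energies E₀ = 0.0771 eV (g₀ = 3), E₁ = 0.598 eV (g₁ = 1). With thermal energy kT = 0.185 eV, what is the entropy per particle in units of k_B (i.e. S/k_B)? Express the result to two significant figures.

Eᵢ/kT = 0.4168, 3.232.
Z = Σ gᵢe^(−Eᵢ/kT) = 3·e^(−0.4168) + 1·e^(−3.232) = 1.977 + 0.03948 = 2.016.
⟨E⟩ = Σ EᵢPᵢ = 0.08732 eV.
S/k_B = ln Z + ⟨E⟩/kT = ln(2.016) + 0.08732/0.185 = 0.7011 + 0.4720 = 1.2.

1.2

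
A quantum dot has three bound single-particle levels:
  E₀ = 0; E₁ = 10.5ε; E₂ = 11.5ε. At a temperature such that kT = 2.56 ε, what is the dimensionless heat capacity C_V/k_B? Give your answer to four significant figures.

Eᵢ/kT = 0, 4.10156, 4.49219.
Z = Σ e^(−Eᵢ/kT) = e^(−0) + e^(−4.10156) + e^(−4.49219) = 1.00000 + 0.0165468 + 0.0111961 = 1.02774.
⟨E⟩ = 0.294332 ε, ⟨E²⟩ = 3.21576 ε².
C_V/k_B = (⟨E²⟩ − ⟨E⟩²)/(kT)² = (3.21576 − 0.0866313)/6.55360 = 0.4775.

0.4775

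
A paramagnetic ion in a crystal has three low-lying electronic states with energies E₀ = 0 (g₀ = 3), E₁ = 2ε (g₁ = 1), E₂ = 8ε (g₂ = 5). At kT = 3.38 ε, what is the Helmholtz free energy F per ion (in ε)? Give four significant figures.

-4.704 ε

Eᵢ/kT = 0, 0.591716, 2.36686.
Z = Σ gᵢe^(−Eᵢ/kT) = 3·e^(−0) + 1·e^(−0.591716) + 5·e^(−2.36686) = 3.00000 + 0.553377 + 0.468874 = 4.02225.
F = −kT ln Z = −3.38 × ln(4.02225) = −3.38 × 1.39184 = -4.704 ε.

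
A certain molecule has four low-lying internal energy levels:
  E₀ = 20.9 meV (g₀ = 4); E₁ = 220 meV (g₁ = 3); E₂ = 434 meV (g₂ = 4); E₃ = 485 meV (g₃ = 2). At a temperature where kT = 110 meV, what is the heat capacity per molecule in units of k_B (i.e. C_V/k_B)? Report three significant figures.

0.661

Eᵢ/kT = 0.19000, 2.0000, 3.9455, 4.4091.
Z = Σ gᵢe^(−Eᵢ/kT) = 4·e^(−0.19000) + 3·e^(−2.0000) + 4·e^(−3.9455) + 2·e^(−4.4091) = 3.3078 + 0.40601 + 0.077366 + 0.024332 = 3.8155.
⟨E⟩ = 53.422 meV, ⟨E²⟩ = 10848 meV².
C_V/k_B = (⟨E²⟩ − ⟨E⟩²)/(kT)² = (10848 − 2853.9)/12100 = 0.661.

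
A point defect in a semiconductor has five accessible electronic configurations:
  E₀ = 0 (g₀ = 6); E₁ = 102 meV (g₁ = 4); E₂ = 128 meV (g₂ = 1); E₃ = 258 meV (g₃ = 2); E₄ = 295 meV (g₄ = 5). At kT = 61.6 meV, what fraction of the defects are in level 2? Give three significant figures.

Eᵢ/kT = 0, 1.6558, 2.0779, 4.1883, 4.7890.
Z = Σ gᵢe^(−Eᵢ/kT) = 6·e^(−0) + 4·e^(−1.6558) + 1·e^(−2.0779) + 2·e^(−4.1883) + 5·e^(−4.7890) = 6.0000 + 0.76376 + 0.12519 + 0.030344 + 0.041604 = 6.9609.
P₂ = g₂ e^(−E₂/kT) / Z = 0.12519/6.9609 = 0.0180.

0.0180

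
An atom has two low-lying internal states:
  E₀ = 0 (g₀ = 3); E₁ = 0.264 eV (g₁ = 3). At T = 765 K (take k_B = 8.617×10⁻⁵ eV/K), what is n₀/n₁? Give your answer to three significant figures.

54.9

k_BT = 8.617×10⁻⁵ × 765 K = 0.065920 eV.
n₀/n₁ = (g₀/g₁) exp[−(E₀−E₁)/kT] = (3/3) × exp(−(-0.264 eV)/(0.065920 eV)) = (3/3) × exp(4.0049) = 54.9.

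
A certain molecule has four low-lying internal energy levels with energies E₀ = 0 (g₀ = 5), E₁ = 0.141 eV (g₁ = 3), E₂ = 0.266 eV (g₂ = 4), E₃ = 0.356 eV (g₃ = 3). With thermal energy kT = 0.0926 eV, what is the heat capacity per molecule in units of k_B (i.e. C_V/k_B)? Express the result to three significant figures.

Eᵢ/kT = 0, 1.5227, 2.8726, 3.8445.
Z = Σ gᵢe^(−Eᵢ/kT) = 5·e^(−0) + 3·e^(−1.5227) + 4·e^(−2.8726) + 3·e^(−3.8445) = 5.0000 + 0.65437 + 0.22621 + 0.064191 = 5.9448.
⟨E⟩ = 0.029486 eV, ⟨E²⟩ = 0.0062493 eV².
C_V/k_B = (⟨E²⟩ − ⟨E⟩²)/(kT)² = (0.0062493 − 0.00086942)/0.0085748 = 0.627.

0.627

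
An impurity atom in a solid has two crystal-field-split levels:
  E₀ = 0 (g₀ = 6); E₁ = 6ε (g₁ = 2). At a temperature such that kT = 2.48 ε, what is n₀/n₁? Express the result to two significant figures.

34

n₀/n₁ = (g₀/g₁) exp[−(E₀−E₁)/kT] = (6/2) × exp(−(-6ε)/(2.48ε)) = (6/2) × exp(2.419) = 34.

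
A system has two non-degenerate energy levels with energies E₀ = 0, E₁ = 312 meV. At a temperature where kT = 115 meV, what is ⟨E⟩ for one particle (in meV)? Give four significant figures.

19.41 meV

Eᵢ/kT = 0, 2.71304.
Z = Σ e^(−Eᵢ/kT) = e^(−0) + e^(−2.71304) = 1.00000 + 0.0663348 = 1.06633.
⟨E⟩ = Σ Eᵢ e^(−Eᵢ/kT) / Z = (0·1.00000 + 312·0.0663348) / 1.06633 = 19.41 meV.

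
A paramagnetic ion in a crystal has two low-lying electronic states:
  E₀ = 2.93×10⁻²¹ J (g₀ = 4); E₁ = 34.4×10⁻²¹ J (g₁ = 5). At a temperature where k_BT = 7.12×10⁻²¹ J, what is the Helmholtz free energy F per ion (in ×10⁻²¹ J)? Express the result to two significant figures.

Eᵢ/kT = 0.4115, 4.831.
Z = Σ gᵢe^(−Eᵢ/kT) = 4·e^(−0.4115) + 5·e^(−4.831) = 2.651 + 0.03989 = 2.691.
F = −kT ln Z = −7.12 × ln(2.691) = −7.12 × 0.9899 = -7.0 ×10⁻²¹ J.

-7.0 ×10⁻²¹ J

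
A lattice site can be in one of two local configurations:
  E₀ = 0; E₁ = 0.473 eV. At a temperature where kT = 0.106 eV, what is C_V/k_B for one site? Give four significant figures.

Eᵢ/kT = 0, 4.46226.
Z = Σ e^(−Eᵢ/kT) = e^(−0) + e^(−4.46226) = 1.00000 + 0.0115363 = 1.01154.
⟨E⟩ = 0.00539442 eV, ⟨E²⟩ = 0.00255156 eV².
C_V/k_B = (⟨E²⟩ − ⟨E⟩²)/(kT)² = (0.00255156 − 0.0000290998)/0.0112360 = 0.2245.

0.2245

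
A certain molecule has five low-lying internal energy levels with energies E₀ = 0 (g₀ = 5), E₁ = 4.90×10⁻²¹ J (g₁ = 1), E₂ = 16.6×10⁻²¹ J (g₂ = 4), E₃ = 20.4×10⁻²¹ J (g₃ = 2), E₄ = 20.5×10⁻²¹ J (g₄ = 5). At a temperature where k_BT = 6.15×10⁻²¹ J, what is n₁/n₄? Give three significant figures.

n₁/n₄ = (g₁/g₄) exp[−(E₁−E₄)/kT] = (1/5) × exp(−(-15.60 ×10⁻²¹ J)/(6.15 ×10⁻²¹ J)) = (1/5) × exp(2.5366) = 2.53.

2.53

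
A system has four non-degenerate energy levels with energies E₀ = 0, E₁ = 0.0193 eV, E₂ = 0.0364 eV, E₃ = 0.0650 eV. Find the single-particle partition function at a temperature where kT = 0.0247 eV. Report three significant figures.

Eᵢ/kT = 0, 0.78138, 1.4737, 2.6316.
Z = Σ e^(−Eᵢ/kT) = e^(−0) + e^(−0.78138) + e^(−1.4737) + e^(−2.6316) = 1.0000 + 0.45777 + 0.22908 + 0.071963 = 1.7588.

Z = 1.76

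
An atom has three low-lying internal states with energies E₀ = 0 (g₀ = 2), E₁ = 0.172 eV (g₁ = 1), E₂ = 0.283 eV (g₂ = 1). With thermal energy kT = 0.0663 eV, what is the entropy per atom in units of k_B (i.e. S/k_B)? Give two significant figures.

0.86

Eᵢ/kT = 0, 2.594, 4.268.
Z = Σ gᵢe^(−Eᵢ/kT) = 2·e^(−0) + 1·e^(−2.594) + 1·e^(−4.268) = 2.000 + 0.07472 + 0.01401 = 2.089.
⟨E⟩ = Σ EᵢPᵢ = 0.008050 eV.
S/k_B = ln Z + ⟨E⟩/kT = ln(2.089) + 0.008050/0.0663 = 0.7367 + 0.1214 = 0.86.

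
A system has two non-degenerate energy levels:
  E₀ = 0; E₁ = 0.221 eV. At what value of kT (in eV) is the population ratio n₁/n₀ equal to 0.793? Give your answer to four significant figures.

n₁/n₀ = exp[−(E₁−E₀)/kT] = 0.793.
⇒ (E₁−E₀)/kT = ln(1/0.793) = ln(1.26103) = 0.231929.
kT = 0.221 eV / 0.231929 = 0.9529 eV.

0.9529 eV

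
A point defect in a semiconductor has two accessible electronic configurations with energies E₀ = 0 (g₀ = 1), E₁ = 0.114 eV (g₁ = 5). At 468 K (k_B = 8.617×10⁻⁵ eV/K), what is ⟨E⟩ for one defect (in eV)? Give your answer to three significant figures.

0.0260 eV

k_BT = 8.617×10⁻⁵ × 468 K = 0.040328 eV.
Eᵢ/kT = 0, 2.8268.
Z = Σ gᵢe^(−Eᵢ/kT) = 1·e^(−0) + 5·e^(−2.8268) = 1.0000 + 0.29601 = 1.2960.
⟨E⟩ = Σ Eᵢ gᵢe^(−Eᵢ/kT) / Z = (0·1.0000 + 0.114·0.29601) / 1.2960 = 0.0260 eV.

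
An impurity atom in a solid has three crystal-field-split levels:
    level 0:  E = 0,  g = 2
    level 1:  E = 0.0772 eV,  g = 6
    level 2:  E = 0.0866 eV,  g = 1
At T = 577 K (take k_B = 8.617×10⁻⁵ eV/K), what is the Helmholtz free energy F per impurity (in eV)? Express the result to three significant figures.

-0.0615 eV

k_BT = 8.617×10⁻⁵ × 577 K = 0.049720 eV.
Eᵢ/kT = 0, 1.5527, 1.7418.
Z = Σ gᵢe^(−Eᵢ/kT) = 2·e^(−0) + 6·e^(−1.5527) + 1·e^(−1.7418) = 2.0000 + 1.2701 + 0.17520 = 3.4453.
F = −kT ln Z = −0.049720 × ln(3.4453) = −0.049720 × 1.2370 = -0.0615 eV.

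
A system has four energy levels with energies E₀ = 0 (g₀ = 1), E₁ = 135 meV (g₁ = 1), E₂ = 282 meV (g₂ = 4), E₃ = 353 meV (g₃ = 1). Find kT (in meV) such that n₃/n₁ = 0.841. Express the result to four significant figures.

n₃/n₁ = (g₃/g₁) exp[−(E₃−E₁)/kT] = 0.841.
⇒ (E₃−E₁)/kT = ln((1/1)/0.841) = ln(1.18906) = 0.173163.
kT = 218 meV / 0.173163 = 1259 meV.

1259 meV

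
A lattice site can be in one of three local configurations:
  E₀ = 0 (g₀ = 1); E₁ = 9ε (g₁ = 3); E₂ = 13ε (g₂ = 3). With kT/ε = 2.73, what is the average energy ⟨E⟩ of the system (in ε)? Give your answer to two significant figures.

1.2 ε

Eᵢ/kT = 0, 3.297, 4.762.
Z = Σ gᵢe^(−Eᵢ/kT) = 1·e^(−0) + 3·e^(−3.297) + 3·e^(−4.762) = 1.000 + 0.1110 + 0.02565 = 1.137.
⟨E⟩ = Σ Eᵢ gᵢe^(−Eᵢ/kT) / Z = (0·1.000 + 9·0.1110 + 13·0.02565) / 1.137 = 1.2 ε.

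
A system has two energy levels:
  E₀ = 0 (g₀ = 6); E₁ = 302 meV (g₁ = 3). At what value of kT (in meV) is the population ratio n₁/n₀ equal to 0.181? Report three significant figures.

n₁/n₀ = (g₁/g₀) exp[−(E₁−E₀)/kT] = 0.181.
⇒ (E₁−E₀)/kT = ln((3/6)/0.181) = ln(2.7624) = 1.0161.
kT = 302 meV / 1.0161 = 297 meV.

297 meV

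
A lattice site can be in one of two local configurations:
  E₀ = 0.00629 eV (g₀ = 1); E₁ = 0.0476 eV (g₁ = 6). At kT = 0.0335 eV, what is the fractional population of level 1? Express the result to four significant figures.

Eᵢ/kT = 0.187761, 1.42090.
Z = Σ gᵢe^(−Eᵢ/kT) = 1·e^(−0.187761) + 6·e^(−1.42090) = 0.828813 + 1.44898 = 2.27779.
P₁ = g₁ e^(−E₁/kT) / Z = 1.44898/2.27779 = 0.6361.

0.6361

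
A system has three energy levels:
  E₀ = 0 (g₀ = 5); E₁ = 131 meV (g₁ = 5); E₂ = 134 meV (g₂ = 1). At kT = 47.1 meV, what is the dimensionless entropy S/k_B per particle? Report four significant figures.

1.872

Eᵢ/kT = 0, 2.78132, 2.84501.
Z = Σ gᵢe^(−Eᵢ/kT) = 5·e^(−0) + 5·e^(−2.78132) + 1·e^(−2.84501) = 5.00000 + 0.309783 + 0.0581337 = 5.36792.
⟨E⟩ = Σ EᵢPᵢ = 9.01122 meV.
S/k_B = ln Z + ⟨E⟩/kT = ln(5.36792) + 9.01122/47.1 = 1.68044 + 0.191321 = 1.872.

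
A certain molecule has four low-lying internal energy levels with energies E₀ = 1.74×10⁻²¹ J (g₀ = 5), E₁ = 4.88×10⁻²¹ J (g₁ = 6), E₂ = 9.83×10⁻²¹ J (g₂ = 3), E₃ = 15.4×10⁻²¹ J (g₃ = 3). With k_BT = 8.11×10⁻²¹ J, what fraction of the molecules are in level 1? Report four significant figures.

Eᵢ/kT = 0.214550, 0.601726, 1.21208, 1.89889.
Z = Σ gᵢe^(−Eᵢ/kT) = 5·e^(−0.214550) + 6·e^(−0.601726) + 3·e^(−1.21208) + 3·e^(−1.89889) = 4.03452 + 3.28719 + 0.892733 + 0.449204 = 8.66365.
P₁ = g₁ e^(−E₁/kT) / Z = 3.28719/8.66365 = 0.3794.

0.3794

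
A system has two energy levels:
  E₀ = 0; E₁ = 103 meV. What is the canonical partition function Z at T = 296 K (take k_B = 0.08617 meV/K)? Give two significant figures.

Z = 1.0

k_BT = 0.08617 × 296 K = 25.51 meV.
Eᵢ/kT = 0, 4.038.
Z = Σ e^(−Eᵢ/kT) = e^(−0) + e^(−4.038) = 1.000 + 0.01763 = 1.018.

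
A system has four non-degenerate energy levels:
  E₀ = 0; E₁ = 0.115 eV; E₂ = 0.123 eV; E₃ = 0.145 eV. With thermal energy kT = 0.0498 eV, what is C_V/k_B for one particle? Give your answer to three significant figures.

Eᵢ/kT = 0, 2.3092, 2.4699, 2.9116.
Z = Σ e^(−Eᵢ/kT) = e^(−0) + e^(−2.3092) + e^(−2.4699) + e^(−2.9116) = 1.0000 + 0.099341 + 0.084593 + 0.054389 = 1.2383.
⟨E⟩ = 0.023997 eV, ⟨E²⟩ = 0.0030179 eV².
C_V/k_B = (⟨E²⟩ − ⟨E⟩²)/(kT)² = (0.0030179 − 0.00057586)/0.0024800 = 0.985.

0.985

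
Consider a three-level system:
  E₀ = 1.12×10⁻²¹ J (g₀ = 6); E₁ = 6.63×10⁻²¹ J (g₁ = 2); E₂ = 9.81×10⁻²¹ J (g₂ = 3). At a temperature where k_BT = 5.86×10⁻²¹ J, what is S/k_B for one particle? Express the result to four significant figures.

2.244

Eᵢ/kT = 0.191126, 1.13140, 1.67406.
Z = Σ gᵢe^(−Eᵢ/kT) = 6·e^(−0.191126) + 2·e^(−1.13140) + 3·e^(−1.67406) = 4.95617 + 0.645163 + 0.562453 = 6.16379.
⟨E⟩ = Σ EᵢPᵢ = 2.48970 ×10⁻²¹ J.
S/k_B = ln Z + ⟨E⟩/kT = ln(6.16379) + 2.48970/5.86 = 1.81869 + 0.424863 = 2.244.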